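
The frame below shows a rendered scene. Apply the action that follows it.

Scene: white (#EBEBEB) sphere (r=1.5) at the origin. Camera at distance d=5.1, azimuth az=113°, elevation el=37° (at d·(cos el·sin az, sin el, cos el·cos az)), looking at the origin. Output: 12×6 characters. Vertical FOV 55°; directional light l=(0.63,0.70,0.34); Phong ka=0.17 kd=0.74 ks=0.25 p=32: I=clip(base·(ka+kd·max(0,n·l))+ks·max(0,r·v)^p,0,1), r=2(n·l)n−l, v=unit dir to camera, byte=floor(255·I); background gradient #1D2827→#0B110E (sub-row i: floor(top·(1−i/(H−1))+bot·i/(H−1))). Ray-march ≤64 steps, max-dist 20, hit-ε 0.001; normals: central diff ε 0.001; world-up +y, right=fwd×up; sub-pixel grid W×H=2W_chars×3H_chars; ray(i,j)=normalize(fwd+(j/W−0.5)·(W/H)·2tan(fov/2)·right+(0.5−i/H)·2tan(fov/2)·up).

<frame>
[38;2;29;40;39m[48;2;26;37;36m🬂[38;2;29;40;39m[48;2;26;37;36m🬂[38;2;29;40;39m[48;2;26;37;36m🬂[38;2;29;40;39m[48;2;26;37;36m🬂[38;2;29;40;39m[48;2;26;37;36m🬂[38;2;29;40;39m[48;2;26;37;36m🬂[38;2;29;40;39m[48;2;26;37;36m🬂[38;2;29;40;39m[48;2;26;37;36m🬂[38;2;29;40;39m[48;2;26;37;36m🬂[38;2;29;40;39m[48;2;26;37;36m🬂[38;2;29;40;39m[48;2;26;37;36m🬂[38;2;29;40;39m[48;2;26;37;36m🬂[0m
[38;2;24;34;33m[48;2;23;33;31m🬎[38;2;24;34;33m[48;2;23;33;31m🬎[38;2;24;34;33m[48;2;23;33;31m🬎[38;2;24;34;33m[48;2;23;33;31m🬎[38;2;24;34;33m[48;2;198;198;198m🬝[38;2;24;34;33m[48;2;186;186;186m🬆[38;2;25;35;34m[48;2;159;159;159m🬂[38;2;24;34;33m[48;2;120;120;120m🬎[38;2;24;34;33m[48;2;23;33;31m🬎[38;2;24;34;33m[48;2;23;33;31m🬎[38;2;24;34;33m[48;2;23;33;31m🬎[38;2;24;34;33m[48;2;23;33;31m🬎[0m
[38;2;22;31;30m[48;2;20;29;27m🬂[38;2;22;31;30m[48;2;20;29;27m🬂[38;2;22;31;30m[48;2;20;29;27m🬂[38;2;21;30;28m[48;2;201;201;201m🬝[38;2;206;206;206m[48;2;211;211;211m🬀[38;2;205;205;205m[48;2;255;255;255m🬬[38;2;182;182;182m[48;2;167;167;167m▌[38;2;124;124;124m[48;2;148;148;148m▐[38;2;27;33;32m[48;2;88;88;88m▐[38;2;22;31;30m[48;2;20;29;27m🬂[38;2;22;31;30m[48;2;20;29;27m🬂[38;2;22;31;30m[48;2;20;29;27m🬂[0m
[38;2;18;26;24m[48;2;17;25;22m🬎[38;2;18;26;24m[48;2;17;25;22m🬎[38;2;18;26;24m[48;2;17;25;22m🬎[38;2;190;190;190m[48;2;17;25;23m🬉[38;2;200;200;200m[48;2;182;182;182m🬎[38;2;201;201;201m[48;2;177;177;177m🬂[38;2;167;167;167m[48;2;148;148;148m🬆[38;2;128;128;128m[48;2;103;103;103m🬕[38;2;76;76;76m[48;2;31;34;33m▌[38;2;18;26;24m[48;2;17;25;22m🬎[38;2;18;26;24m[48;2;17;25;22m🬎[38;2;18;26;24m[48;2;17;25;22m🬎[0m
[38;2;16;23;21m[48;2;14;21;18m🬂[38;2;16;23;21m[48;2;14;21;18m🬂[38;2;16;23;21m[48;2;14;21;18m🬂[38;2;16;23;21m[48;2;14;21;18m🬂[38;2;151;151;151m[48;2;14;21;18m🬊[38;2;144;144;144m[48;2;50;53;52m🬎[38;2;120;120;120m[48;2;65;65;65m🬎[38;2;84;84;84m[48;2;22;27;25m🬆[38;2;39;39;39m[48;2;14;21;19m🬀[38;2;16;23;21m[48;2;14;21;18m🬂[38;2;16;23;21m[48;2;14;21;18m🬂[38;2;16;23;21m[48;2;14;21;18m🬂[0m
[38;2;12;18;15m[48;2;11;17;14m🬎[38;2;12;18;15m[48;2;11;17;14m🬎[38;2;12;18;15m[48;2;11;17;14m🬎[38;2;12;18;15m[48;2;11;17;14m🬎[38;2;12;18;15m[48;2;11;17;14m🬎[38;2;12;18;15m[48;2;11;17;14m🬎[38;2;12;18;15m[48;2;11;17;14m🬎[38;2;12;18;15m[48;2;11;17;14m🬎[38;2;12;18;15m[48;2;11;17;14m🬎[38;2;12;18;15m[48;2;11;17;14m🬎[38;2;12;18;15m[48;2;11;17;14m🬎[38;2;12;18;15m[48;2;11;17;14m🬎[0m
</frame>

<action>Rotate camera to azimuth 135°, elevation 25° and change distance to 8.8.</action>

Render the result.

<frame>
[38;2;29;40;39m[48;2;26;37;36m🬂[38;2;29;40;39m[48;2;26;37;36m🬂[38;2;29;40;39m[48;2;26;37;36m🬂[38;2;29;40;39m[48;2;26;37;36m🬂[38;2;29;40;39m[48;2;26;37;36m🬂[38;2;29;40;39m[48;2;26;37;36m🬂[38;2;29;40;39m[48;2;26;37;36m🬂[38;2;29;40;39m[48;2;26;37;36m🬂[38;2;29;40;39m[48;2;26;37;36m🬂[38;2;29;40;39m[48;2;26;37;36m🬂[38;2;29;40;39m[48;2;26;37;36m🬂[38;2;29;40;39m[48;2;26;37;36m🬂[0m
[38;2;24;34;33m[48;2;23;33;31m🬎[38;2;24;34;33m[48;2;23;33;31m🬎[38;2;24;34;33m[48;2;23;33;31m🬎[38;2;24;34;33m[48;2;23;33;31m🬎[38;2;24;34;33m[48;2;23;33;31m🬎[38;2;24;34;33m[48;2;23;33;31m🬎[38;2;24;34;33m[48;2;23;33;31m🬎[38;2;24;34;33m[48;2;23;33;31m🬎[38;2;24;34;33m[48;2;23;33;31m🬎[38;2;24;34;33m[48;2;23;33;31m🬎[38;2;24;34;33m[48;2;23;33;31m🬎[38;2;24;34;33m[48;2;23;33;31m🬎[0m
[38;2;22;31;30m[48;2;20;29;27m🬂[38;2;22;31;30m[48;2;20;29;27m🬂[38;2;22;31;30m[48;2;20;29;27m🬂[38;2;22;31;30m[48;2;20;29;27m🬂[38;2;22;31;30m[48;2;20;29;27m🬂[38;2;22;31;30m[48;2;206;206;206m🬂[38;2;22;31;30m[48;2;135;135;135m🬂[38;2;62;62;62m[48;2;21;30;28m🬓[38;2;22;31;30m[48;2;20;29;27m🬂[38;2;22;31;30m[48;2;20;29;27m🬂[38;2;22;31;30m[48;2;20;29;27m🬂[38;2;22;31;30m[48;2;20;29;27m🬂[0m
[38;2;18;26;24m[48;2;17;25;22m🬎[38;2;18;26;24m[48;2;17;25;22m🬎[38;2;18;26;24m[48;2;17;25;22m🬎[38;2;18;26;24m[48;2;17;25;22m🬎[38;2;18;26;24m[48;2;17;25;22m🬎[38;2;158;158;158m[48;2;99;99;99m🬆[38;2;100;100;100m[48;2;48;48;48m🬆[38;2;39;39;39m[48;2;18;26;23m▌[38;2;18;26;24m[48;2;17;25;22m🬎[38;2;18;26;24m[48;2;17;25;22m🬎[38;2;18;26;24m[48;2;17;25;22m🬎[38;2;18;26;24m[48;2;17;25;22m🬎[0m
[38;2;16;23;21m[48;2;14;21;18m🬂[38;2;16;23;21m[48;2;14;21;18m🬂[38;2;16;23;21m[48;2;14;21;18m🬂[38;2;16;23;21m[48;2;14;21;18m🬂[38;2;16;23;21m[48;2;14;21;18m🬂[38;2;16;23;21m[48;2;14;21;18m🬂[38;2;16;23;21m[48;2;14;21;18m🬂[38;2;16;23;21m[48;2;14;21;18m🬂[38;2;16;23;21m[48;2;14;21;18m🬂[38;2;16;23;21m[48;2;14;21;18m🬂[38;2;16;23;21m[48;2;14;21;18m🬂[38;2;16;23;21m[48;2;14;21;18m🬂[0m
[38;2;12;18;15m[48;2;11;17;14m🬎[38;2;12;18;15m[48;2;11;17;14m🬎[38;2;12;18;15m[48;2;11;17;14m🬎[38;2;12;18;15m[48;2;11;17;14m🬎[38;2;12;18;15m[48;2;11;17;14m🬎[38;2;12;18;15m[48;2;11;17;14m🬎[38;2;12;18;15m[48;2;11;17;14m🬎[38;2;12;18;15m[48;2;11;17;14m🬎[38;2;12;18;15m[48;2;11;17;14m🬎[38;2;12;18;15m[48;2;11;17;14m🬎[38;2;12;18;15m[48;2;11;17;14m🬎[38;2;12;18;15m[48;2;11;17;14m🬎[0m
</frame>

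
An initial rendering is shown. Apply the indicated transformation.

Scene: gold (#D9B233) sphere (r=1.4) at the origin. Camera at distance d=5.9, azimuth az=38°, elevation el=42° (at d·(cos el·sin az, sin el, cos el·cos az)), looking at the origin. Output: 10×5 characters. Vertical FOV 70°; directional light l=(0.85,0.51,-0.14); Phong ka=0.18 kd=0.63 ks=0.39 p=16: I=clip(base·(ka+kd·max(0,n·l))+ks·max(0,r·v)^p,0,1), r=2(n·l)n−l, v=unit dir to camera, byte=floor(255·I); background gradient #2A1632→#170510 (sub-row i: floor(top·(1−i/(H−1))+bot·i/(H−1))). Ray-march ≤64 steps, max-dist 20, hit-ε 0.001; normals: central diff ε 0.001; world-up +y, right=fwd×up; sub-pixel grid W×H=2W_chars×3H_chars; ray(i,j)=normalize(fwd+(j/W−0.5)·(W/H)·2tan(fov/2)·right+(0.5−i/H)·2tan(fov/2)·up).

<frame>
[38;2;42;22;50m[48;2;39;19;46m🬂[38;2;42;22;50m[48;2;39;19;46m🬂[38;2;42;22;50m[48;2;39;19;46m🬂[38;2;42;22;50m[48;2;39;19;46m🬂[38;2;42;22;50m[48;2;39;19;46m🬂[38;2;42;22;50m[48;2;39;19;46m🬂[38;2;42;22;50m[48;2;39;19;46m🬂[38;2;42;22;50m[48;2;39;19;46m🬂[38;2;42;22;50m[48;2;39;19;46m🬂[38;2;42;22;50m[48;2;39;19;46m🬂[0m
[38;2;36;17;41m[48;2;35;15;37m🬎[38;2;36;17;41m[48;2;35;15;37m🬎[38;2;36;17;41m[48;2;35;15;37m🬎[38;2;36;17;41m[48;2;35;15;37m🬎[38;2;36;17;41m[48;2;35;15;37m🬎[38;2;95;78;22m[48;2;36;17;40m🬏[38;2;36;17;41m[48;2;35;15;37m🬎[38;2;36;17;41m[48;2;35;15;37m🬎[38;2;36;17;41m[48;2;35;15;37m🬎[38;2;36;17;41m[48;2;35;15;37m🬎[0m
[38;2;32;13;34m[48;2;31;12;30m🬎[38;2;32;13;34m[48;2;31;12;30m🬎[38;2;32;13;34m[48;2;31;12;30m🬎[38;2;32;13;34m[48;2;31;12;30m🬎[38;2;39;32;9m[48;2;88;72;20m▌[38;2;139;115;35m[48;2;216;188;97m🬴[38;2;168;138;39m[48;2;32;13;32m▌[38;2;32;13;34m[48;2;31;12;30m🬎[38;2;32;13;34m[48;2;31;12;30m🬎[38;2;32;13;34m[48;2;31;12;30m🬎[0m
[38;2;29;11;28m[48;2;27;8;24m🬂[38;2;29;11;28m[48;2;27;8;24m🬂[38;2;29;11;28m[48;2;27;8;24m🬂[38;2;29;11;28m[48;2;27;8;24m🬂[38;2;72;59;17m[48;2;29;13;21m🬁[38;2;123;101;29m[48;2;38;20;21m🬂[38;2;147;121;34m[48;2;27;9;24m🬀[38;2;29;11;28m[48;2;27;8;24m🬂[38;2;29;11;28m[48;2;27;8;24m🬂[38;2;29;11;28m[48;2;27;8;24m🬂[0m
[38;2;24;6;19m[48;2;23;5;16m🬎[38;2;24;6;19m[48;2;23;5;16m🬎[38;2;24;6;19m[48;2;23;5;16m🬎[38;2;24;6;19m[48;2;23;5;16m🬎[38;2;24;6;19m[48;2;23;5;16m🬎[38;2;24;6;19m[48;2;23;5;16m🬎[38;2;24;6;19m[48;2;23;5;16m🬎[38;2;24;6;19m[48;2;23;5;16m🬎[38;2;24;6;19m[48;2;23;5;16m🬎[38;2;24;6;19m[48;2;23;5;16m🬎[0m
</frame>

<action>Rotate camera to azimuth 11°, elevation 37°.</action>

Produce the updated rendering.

<frame>
[38;2;42;22;50m[48;2;39;19;46m🬂[38;2;42;22;50m[48;2;39;19;46m🬂[38;2;42;22;50m[48;2;39;19;46m🬂[38;2;42;22;50m[48;2;39;19;46m🬂[38;2;42;22;50m[48;2;39;19;46m🬂[38;2;42;22;50m[48;2;39;19;46m🬂[38;2;42;22;50m[48;2;39;19;46m🬂[38;2;42;22;50m[48;2;39;19;46m🬂[38;2;42;22;50m[48;2;39;19;46m🬂[38;2;42;22;50m[48;2;39;19;46m🬂[0m
[38;2;36;17;41m[48;2;35;15;37m🬎[38;2;36;17;41m[48;2;35;15;37m🬎[38;2;36;17;41m[48;2;35;15;37m🬎[38;2;36;17;41m[48;2;35;15;37m🬎[38;2;36;17;41m[48;2;35;15;37m🬎[38;2;107;88;25m[48;2;36;17;40m🬏[38;2;36;17;41m[48;2;35;15;37m🬎[38;2;36;17;41m[48;2;35;15;37m🬎[38;2;36;17;41m[48;2;35;15;37m🬎[38;2;36;17;41m[48;2;35;15;37m🬎[0m
[38;2;32;13;34m[48;2;31;12;30m🬎[38;2;32;13;34m[48;2;31;12;30m🬎[38;2;32;13;34m[48;2;31;12;30m🬎[38;2;32;13;34m[48;2;31;12;30m🬎[38;2;39;32;9m[48;2;58;47;13m🬲[38;2;145;122;45m[48;2;94;77;21m🬉[38;2;161;134;42m[48;2;32;13;32m▌[38;2;32;13;34m[48;2;31;12;30m🬎[38;2;32;13;34m[48;2;31;12;30m🬎[38;2;32;13;34m[48;2;31;12;30m🬎[0m
[38;2;29;11;28m[48;2;27;8;24m🬂[38;2;29;11;28m[48;2;27;8;24m🬂[38;2;29;11;28m[48;2;27;8;24m🬂[38;2;29;11;28m[48;2;27;8;24m🬂[38;2;39;32;9m[48;2;27;8;24m🬂[38;2;70;57;16m[48;2;30;14;20m🬂[38;2;115;94;27m[48;2;27;9;24m🬀[38;2;29;11;28m[48;2;27;8;24m🬂[38;2;29;11;28m[48;2;27;8;24m🬂[38;2;29;11;28m[48;2;27;8;24m🬂[0m
[38;2;24;6;19m[48;2;23;5;16m🬎[38;2;24;6;19m[48;2;23;5;16m🬎[38;2;24;6;19m[48;2;23;5;16m🬎[38;2;24;6;19m[48;2;23;5;16m🬎[38;2;24;6;19m[48;2;23;5;16m🬎[38;2;24;6;19m[48;2;23;5;16m🬎[38;2;24;6;19m[48;2;23;5;16m🬎[38;2;24;6;19m[48;2;23;5;16m🬎[38;2;24;6;19m[48;2;23;5;16m🬎[38;2;24;6;19m[48;2;23;5;16m🬎[0m
</frame>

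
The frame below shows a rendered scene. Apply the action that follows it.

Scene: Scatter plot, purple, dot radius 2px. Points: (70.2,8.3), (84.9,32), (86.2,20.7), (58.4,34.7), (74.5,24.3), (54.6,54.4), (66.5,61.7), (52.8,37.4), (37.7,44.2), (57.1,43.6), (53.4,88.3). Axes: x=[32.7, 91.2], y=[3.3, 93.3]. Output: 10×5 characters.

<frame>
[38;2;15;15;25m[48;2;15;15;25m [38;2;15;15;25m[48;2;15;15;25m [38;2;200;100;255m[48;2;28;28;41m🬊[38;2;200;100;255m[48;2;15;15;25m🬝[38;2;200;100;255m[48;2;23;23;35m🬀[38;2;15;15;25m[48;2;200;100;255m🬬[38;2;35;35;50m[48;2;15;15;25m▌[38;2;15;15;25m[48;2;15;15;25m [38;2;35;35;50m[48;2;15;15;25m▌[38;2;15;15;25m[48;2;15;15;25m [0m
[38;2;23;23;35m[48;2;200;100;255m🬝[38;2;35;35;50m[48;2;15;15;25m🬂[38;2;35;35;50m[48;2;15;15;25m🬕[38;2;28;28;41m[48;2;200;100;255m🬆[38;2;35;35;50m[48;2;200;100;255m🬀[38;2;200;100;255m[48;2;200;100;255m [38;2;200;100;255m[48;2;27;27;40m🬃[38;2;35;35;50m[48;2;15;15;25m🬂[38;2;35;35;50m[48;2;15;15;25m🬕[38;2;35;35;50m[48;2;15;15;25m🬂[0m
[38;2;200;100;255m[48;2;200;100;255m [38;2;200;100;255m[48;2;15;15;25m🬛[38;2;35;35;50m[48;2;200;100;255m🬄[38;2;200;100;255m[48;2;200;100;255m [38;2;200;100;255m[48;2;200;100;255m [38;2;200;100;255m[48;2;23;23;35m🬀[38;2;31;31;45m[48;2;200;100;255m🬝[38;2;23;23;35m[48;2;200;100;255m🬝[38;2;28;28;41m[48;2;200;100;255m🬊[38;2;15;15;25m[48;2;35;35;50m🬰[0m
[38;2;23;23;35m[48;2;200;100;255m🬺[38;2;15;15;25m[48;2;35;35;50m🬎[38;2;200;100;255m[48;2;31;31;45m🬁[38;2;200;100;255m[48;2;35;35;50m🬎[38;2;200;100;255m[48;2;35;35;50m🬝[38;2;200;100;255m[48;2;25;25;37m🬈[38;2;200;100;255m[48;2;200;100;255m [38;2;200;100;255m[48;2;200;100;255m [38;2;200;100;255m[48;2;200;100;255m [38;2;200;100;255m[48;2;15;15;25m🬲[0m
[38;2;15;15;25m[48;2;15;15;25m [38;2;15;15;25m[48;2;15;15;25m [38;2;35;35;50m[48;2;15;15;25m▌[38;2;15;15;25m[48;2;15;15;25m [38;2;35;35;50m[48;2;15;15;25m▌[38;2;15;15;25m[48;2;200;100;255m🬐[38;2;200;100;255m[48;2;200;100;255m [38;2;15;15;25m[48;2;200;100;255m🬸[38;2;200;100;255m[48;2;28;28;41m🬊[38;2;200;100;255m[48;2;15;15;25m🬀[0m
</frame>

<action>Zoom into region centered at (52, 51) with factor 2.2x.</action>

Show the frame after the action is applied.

<frame>
[38;2;15;15;25m[48;2;15;15;25m [38;2;15;15;25m[48;2;15;15;25m [38;2;35;35;50m[48;2;15;15;25m▌[38;2;15;15;25m[48;2;15;15;25m [38;2;35;35;50m[48;2;15;15;25m▌[38;2;15;15;25m[48;2;15;15;25m [38;2;35;35;50m[48;2;15;15;25m▌[38;2;15;15;25m[48;2;15;15;25m [38;2;35;35;50m[48;2;15;15;25m▌[38;2;15;15;25m[48;2;200;100;255m🬆[0m
[38;2;35;35;50m[48;2;15;15;25m🬂[38;2;35;35;50m[48;2;15;15;25m🬂[38;2;35;35;50m[48;2;15;15;25m🬕[38;2;35;35;50m[48;2;15;15;25m🬂[38;2;31;31;45m[48;2;200;100;255m🬝[38;2;35;35;50m[48;2;200;100;255m🬀[38;2;200;100;255m[48;2;28;28;41m🬱[38;2;35;35;50m[48;2;15;15;25m🬂[38;2;200;100;255m[48;2;27;27;40m🬁[38;2;200;100;255m[48;2;15;15;25m🬬[0m
[38;2;21;21;33m[48;2;200;100;255m🬊[38;2;15;15;25m[48;2;35;35;50m🬰[38;2;35;35;50m[48;2;15;15;25m🬛[38;2;15;15;25m[48;2;35;35;50m🬰[38;2;35;35;50m[48;2;15;15;25m🬛[38;2;200;100;255m[48;2;21;21;33m🬊[38;2;200;100;255m[48;2;25;25;37m🬶[38;2;23;23;35m[48;2;200;100;255m🬬[38;2;35;35;50m[48;2;15;15;25m🬛[38;2;15;15;25m[48;2;35;35;50m🬰[0m
[38;2;200;100;255m[48;2;35;35;50m🬝[38;2;200;100;255m[48;2;23;23;35m🬀[38;2;35;35;50m[48;2;15;15;25m🬲[38;2;15;15;25m[48;2;35;35;50m🬎[38;2;28;28;41m[48;2;200;100;255m🬆[38;2;200;100;255m[48;2;200;100;255m [38;2;200;100;255m[48;2;200;100;255m [38;2;200;100;255m[48;2;15;15;25m🬴[38;2;35;35;50m[48;2;15;15;25m🬲[38;2;15;15;25m[48;2;35;35;50m🬎[0m
[38;2;15;15;25m[48;2;15;15;25m [38;2;15;15;25m[48;2;15;15;25m [38;2;35;35;50m[48;2;15;15;25m▌[38;2;15;15;25m[48;2;15;15;25m [38;2;200;100;255m[48;2;27;27;40m🬁[38;2;200;100;255m[48;2;15;15;25m🬆[38;2;200;100;255m[48;2;28;28;41m🬊[38;2;200;100;255m[48;2;15;15;25m🬝[38;2;200;100;255m[48;2;23;23;35m🬀[38;2;15;15;25m[48;2;15;15;25m [0m
</frame>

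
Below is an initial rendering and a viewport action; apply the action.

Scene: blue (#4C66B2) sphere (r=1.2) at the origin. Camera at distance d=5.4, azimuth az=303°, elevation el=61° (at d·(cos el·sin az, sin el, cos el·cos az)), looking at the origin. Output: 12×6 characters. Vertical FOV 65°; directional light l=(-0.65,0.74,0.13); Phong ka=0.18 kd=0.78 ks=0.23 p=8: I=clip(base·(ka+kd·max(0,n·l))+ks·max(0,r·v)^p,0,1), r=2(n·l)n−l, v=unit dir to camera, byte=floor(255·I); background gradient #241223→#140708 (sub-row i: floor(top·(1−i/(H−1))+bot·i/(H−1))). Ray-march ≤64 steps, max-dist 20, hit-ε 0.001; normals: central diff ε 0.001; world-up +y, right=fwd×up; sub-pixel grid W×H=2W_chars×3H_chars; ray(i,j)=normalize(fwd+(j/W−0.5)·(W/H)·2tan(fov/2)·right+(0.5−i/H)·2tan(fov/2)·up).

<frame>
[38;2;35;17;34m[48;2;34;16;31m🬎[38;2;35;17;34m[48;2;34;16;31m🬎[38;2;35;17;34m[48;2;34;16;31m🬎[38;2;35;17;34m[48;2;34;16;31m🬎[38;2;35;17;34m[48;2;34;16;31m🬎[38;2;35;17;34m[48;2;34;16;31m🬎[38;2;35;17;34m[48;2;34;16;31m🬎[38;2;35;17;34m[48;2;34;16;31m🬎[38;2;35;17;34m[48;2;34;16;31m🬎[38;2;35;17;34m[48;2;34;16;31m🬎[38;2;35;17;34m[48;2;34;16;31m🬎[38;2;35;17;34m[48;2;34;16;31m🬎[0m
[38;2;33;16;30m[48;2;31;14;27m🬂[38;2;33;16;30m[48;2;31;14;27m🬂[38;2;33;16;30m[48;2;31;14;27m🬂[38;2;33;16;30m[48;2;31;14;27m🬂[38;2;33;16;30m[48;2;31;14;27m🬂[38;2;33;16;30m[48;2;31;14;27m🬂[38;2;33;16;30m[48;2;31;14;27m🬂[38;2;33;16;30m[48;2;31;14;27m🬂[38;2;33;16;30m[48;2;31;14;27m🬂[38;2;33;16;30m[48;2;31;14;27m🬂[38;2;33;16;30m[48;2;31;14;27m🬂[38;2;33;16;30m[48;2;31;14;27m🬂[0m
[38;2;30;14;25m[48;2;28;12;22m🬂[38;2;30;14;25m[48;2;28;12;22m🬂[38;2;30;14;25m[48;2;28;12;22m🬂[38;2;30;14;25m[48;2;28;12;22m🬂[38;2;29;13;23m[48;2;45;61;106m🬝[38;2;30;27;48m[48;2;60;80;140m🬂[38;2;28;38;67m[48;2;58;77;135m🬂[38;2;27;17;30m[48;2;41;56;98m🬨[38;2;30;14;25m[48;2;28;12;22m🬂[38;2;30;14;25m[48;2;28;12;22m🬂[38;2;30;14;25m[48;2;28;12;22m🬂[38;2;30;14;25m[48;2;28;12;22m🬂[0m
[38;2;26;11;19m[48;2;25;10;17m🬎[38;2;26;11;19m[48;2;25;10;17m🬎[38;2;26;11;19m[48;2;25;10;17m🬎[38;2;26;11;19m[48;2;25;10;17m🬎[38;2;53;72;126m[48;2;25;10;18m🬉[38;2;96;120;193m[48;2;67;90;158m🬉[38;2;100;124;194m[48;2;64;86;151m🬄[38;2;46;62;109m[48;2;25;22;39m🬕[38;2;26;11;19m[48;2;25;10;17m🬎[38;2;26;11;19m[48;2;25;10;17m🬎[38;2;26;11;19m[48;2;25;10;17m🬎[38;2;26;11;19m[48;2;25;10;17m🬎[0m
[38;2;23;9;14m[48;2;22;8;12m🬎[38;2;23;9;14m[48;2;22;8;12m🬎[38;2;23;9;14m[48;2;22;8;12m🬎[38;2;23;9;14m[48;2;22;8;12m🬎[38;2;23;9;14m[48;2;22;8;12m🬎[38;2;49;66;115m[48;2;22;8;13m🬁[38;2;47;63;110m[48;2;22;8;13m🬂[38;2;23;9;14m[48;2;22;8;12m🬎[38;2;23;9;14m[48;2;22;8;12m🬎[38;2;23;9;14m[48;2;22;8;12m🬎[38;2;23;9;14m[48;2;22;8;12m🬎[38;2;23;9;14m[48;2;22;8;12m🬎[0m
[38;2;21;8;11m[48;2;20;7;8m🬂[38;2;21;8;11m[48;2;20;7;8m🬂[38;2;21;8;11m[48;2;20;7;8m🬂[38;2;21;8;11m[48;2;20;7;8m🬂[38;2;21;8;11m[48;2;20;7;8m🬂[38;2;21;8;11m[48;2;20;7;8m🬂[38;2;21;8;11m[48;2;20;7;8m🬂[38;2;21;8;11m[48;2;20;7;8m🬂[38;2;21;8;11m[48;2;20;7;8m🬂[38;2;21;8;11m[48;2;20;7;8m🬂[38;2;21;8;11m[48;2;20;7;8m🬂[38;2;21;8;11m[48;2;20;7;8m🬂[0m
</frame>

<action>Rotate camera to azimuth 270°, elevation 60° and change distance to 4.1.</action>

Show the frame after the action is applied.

<frame>
[38;2;35;17;34m[48;2;34;16;31m🬎[38;2;35;17;34m[48;2;34;16;31m🬎[38;2;35;17;34m[48;2;34;16;31m🬎[38;2;35;17;34m[48;2;34;16;31m🬎[38;2;35;17;34m[48;2;34;16;31m🬎[38;2;35;17;34m[48;2;34;16;31m🬎[38;2;35;17;34m[48;2;34;16;31m🬎[38;2;35;17;34m[48;2;34;16;31m🬎[38;2;35;17;34m[48;2;34;16;31m🬎[38;2;35;17;34m[48;2;34;16;31m🬎[38;2;35;17;34m[48;2;34;16;31m🬎[38;2;35;17;34m[48;2;34;16;31m🬎[0m
[38;2;33;16;30m[48;2;31;14;27m🬂[38;2;33;16;30m[48;2;31;14;27m🬂[38;2;33;16;30m[48;2;31;14;27m🬂[38;2;33;16;30m[48;2;31;14;27m🬂[38;2;33;16;30m[48;2;31;14;27m🬂[38;2;32;15;28m[48;2;34;45;80m🬝[38;2;32;15;29m[48;2;38;51;89m🬎[38;2;33;16;30m[48;2;31;14;27m🬂[38;2;33;16;30m[48;2;31;14;27m🬂[38;2;33;16;30m[48;2;31;14;27m🬂[38;2;33;16;30m[48;2;31;14;27m🬂[38;2;33;16;30m[48;2;31;14;27m🬂[0m
[38;2;30;14;25m[48;2;28;12;22m🬂[38;2;30;14;25m[48;2;28;12;22m🬂[38;2;30;14;25m[48;2;28;12;22m🬂[38;2;30;14;25m[48;2;28;12;22m🬂[38;2;29;21;38m[48;2;45;60;106m🬆[38;2;50;68;119m[48;2;63;84;147m🬆[38;2;59;79;138m[48;2;77;100;168m🬎[38;2;44;59;104m[48;2;61;82;144m🬂[38;2;48;65;114m[48;2;29;13;23m🬏[38;2;30;14;25m[48;2;28;12;22m🬂[38;2;30;14;25m[48;2;28;12;22m🬂[38;2;30;14;25m[48;2;28;12;22m🬂[0m
[38;2;26;11;19m[48;2;25;10;17m🬎[38;2;26;11;19m[48;2;25;10;17m🬎[38;2;26;11;19m[48;2;25;10;17m🬎[38;2;26;11;19m[48;2;25;10;17m🬎[38;2;50;67;118m[48;2;25;10;17m🬬[38;2;82;105;175m[48;2;65;88;154m🬉[38;2;109;134;206m[48;2;77;102;173m🬎[38;2;72;96;167m[48;2;65;87;153m▌[38;2;53;72;126m[48;2;25;10;18m🬄[38;2;26;11;19m[48;2;25;10;17m🬎[38;2;26;11;19m[48;2;25;10;17m🬎[38;2;26;11;19m[48;2;25;10;17m🬎[0m
[38;2;23;9;14m[48;2;22;8;12m🬎[38;2;23;9;14m[48;2;22;8;12m🬎[38;2;23;9;14m[48;2;22;8;12m🬎[38;2;23;9;14m[48;2;22;8;12m🬎[38;2;42;57;99m[48;2;22;8;13m🬁[38;2;58;78;137m[48;2;22;8;12m🬊[38;2;61;83;145m[48;2;22;8;12m🬎[38;2;58;78;136m[48;2;22;8;13m🬂[38;2;23;9;14m[48;2;22;8;12m🬎[38;2;23;9;14m[48;2;22;8;12m🬎[38;2;23;9;14m[48;2;22;8;12m🬎[38;2;23;9;14m[48;2;22;8;12m🬎[0m
[38;2;21;8;11m[48;2;20;7;8m🬂[38;2;21;8;11m[48;2;20;7;8m🬂[38;2;21;8;11m[48;2;20;7;8m🬂[38;2;21;8;11m[48;2;20;7;8m🬂[38;2;21;8;11m[48;2;20;7;8m🬂[38;2;21;8;11m[48;2;20;7;8m🬂[38;2;21;8;11m[48;2;20;7;8m🬂[38;2;21;8;11m[48;2;20;7;8m🬂[38;2;21;8;11m[48;2;20;7;8m🬂[38;2;21;8;11m[48;2;20;7;8m🬂[38;2;21;8;11m[48;2;20;7;8m🬂[38;2;21;8;11m[48;2;20;7;8m🬂[0m
</frame>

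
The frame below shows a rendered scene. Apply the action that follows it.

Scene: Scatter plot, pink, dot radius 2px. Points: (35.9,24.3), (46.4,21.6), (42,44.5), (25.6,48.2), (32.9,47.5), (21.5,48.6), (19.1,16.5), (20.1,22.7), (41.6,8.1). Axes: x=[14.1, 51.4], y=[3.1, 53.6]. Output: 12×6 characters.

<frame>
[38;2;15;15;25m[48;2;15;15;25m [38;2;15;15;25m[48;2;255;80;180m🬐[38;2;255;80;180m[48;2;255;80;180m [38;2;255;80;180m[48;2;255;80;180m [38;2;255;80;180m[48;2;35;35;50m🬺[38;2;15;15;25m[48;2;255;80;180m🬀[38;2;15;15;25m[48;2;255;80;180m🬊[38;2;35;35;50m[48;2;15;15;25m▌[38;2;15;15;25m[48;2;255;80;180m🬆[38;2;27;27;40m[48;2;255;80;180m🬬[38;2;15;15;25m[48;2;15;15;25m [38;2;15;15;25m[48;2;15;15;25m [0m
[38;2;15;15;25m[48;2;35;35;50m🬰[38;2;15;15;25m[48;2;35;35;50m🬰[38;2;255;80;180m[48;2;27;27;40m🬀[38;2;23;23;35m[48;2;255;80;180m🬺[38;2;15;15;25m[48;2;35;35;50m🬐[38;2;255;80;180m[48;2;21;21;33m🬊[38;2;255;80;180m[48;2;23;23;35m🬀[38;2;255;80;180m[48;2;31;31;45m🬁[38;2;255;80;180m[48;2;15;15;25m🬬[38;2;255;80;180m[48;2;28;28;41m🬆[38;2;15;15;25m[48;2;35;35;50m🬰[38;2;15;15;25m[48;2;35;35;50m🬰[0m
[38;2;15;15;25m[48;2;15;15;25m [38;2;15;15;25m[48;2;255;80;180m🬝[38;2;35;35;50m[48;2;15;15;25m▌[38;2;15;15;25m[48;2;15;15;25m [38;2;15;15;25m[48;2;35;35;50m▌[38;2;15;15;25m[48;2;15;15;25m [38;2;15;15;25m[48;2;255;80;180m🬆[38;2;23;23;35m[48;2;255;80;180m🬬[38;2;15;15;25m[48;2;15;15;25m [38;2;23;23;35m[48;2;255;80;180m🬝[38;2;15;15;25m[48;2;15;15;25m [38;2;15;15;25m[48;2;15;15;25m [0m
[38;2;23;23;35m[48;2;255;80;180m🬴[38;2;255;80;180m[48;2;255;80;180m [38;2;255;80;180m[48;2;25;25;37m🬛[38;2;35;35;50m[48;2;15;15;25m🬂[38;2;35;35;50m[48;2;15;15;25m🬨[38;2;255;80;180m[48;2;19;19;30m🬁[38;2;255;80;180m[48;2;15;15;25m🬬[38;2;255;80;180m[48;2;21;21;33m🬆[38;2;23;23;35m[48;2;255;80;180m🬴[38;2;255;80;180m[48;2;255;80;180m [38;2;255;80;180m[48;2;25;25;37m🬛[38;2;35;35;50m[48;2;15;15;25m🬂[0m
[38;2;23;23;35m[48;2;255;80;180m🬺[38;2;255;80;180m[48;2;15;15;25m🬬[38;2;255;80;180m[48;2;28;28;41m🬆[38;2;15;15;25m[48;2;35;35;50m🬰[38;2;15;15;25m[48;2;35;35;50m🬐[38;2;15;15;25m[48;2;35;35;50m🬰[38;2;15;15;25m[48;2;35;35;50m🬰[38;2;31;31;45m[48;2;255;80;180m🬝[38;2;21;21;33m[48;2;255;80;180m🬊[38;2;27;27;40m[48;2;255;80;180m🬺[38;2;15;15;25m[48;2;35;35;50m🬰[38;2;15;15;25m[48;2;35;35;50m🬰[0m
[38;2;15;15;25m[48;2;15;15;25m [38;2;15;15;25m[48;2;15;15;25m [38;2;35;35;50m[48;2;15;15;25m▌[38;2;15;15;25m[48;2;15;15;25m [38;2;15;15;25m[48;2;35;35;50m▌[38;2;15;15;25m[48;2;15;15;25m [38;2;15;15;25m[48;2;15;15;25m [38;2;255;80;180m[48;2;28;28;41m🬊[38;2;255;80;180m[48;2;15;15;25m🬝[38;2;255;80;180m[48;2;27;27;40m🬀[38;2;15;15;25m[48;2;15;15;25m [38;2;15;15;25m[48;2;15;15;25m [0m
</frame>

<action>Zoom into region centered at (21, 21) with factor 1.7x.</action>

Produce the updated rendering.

<frame>
[38;2;15;15;25m[48;2;15;15;25m [38;2;15;15;25m[48;2;15;15;25m [38;2;35;35;50m[48;2;15;15;25m▌[38;2;15;15;25m[48;2;15;15;25m [38;2;15;15;25m[48;2;35;35;50m▌[38;2;15;15;25m[48;2;15;15;25m [38;2;15;15;25m[48;2;15;15;25m [38;2;35;35;50m[48;2;15;15;25m▌[38;2;15;15;25m[48;2;15;15;25m [38;2;15;15;25m[48;2;35;35;50m▌[38;2;15;15;25m[48;2;15;15;25m [38;2;15;15;25m[48;2;15;15;25m [0m
[38;2;15;15;25m[48;2;35;35;50m🬰[38;2;15;15;25m[48;2;35;35;50m🬰[38;2;35;35;50m[48;2;15;15;25m🬛[38;2;15;15;25m[48;2;35;35;50m🬰[38;2;15;15;25m[48;2;35;35;50m🬐[38;2;23;23;35m[48;2;255;80;180m🬬[38;2;15;15;25m[48;2;35;35;50m🬰[38;2;35;35;50m[48;2;15;15;25m🬛[38;2;15;15;25m[48;2;35;35;50m🬰[38;2;15;15;25m[48;2;35;35;50m🬐[38;2;15;15;25m[48;2;35;35;50m🬰[38;2;15;15;25m[48;2;35;35;50m🬰[0m
[38;2;15;15;25m[48;2;15;15;25m [38;2;15;15;25m[48;2;15;15;25m [38;2;35;35;50m[48;2;15;15;25m▌[38;2;15;15;25m[48;2;15;15;25m [38;2;15;15;25m[48;2;255;80;180m🬐[38;2;255;80;180m[48;2;255;80;180m [38;2;15;15;25m[48;2;255;80;180m🬸[38;2;35;35;50m[48;2;15;15;25m▌[38;2;15;15;25m[48;2;15;15;25m [38;2;15;15;25m[48;2;35;35;50m▌[38;2;15;15;25m[48;2;15;15;25m [38;2;15;15;25m[48;2;15;15;25m [0m
[38;2;35;35;50m[48;2;15;15;25m🬂[38;2;35;35;50m[48;2;15;15;25m🬂[38;2;35;35;50m[48;2;15;15;25m🬕[38;2;23;23;35m[48;2;255;80;180m🬝[38;2;35;35;50m[48;2;255;80;180m🬀[38;2;255;80;180m[48;2;25;25;37m🬲[38;2;35;35;50m[48;2;15;15;25m🬂[38;2;35;35;50m[48;2;15;15;25m🬕[38;2;35;35;50m[48;2;15;15;25m🬂[38;2;35;35;50m[48;2;15;15;25m🬨[38;2;35;35;50m[48;2;15;15;25m🬂[38;2;35;35;50m[48;2;15;15;25m🬂[0m
[38;2;15;15;25m[48;2;35;35;50m🬰[38;2;15;15;25m[48;2;35;35;50m🬰[38;2;35;35;50m[48;2;15;15;25m🬛[38;2;15;15;25m[48;2;35;35;50m🬰[38;2;255;80;180m[48;2;28;28;41m🬊[38;2;255;80;180m[48;2;23;23;35m🬀[38;2;15;15;25m[48;2;35;35;50m🬰[38;2;35;35;50m[48;2;15;15;25m🬛[38;2;15;15;25m[48;2;35;35;50m🬰[38;2;15;15;25m[48;2;35;35;50m🬐[38;2;15;15;25m[48;2;35;35;50m🬰[38;2;15;15;25m[48;2;35;35;50m🬰[0m
[38;2;15;15;25m[48;2;15;15;25m [38;2;15;15;25m[48;2;15;15;25m [38;2;35;35;50m[48;2;15;15;25m▌[38;2;15;15;25m[48;2;15;15;25m [38;2;15;15;25m[48;2;35;35;50m▌[38;2;15;15;25m[48;2;15;15;25m [38;2;15;15;25m[48;2;15;15;25m [38;2;35;35;50m[48;2;15;15;25m▌[38;2;15;15;25m[48;2;15;15;25m [38;2;15;15;25m[48;2;35;35;50m▌[38;2;15;15;25m[48;2;15;15;25m [38;2;15;15;25m[48;2;15;15;25m [0m
</frame>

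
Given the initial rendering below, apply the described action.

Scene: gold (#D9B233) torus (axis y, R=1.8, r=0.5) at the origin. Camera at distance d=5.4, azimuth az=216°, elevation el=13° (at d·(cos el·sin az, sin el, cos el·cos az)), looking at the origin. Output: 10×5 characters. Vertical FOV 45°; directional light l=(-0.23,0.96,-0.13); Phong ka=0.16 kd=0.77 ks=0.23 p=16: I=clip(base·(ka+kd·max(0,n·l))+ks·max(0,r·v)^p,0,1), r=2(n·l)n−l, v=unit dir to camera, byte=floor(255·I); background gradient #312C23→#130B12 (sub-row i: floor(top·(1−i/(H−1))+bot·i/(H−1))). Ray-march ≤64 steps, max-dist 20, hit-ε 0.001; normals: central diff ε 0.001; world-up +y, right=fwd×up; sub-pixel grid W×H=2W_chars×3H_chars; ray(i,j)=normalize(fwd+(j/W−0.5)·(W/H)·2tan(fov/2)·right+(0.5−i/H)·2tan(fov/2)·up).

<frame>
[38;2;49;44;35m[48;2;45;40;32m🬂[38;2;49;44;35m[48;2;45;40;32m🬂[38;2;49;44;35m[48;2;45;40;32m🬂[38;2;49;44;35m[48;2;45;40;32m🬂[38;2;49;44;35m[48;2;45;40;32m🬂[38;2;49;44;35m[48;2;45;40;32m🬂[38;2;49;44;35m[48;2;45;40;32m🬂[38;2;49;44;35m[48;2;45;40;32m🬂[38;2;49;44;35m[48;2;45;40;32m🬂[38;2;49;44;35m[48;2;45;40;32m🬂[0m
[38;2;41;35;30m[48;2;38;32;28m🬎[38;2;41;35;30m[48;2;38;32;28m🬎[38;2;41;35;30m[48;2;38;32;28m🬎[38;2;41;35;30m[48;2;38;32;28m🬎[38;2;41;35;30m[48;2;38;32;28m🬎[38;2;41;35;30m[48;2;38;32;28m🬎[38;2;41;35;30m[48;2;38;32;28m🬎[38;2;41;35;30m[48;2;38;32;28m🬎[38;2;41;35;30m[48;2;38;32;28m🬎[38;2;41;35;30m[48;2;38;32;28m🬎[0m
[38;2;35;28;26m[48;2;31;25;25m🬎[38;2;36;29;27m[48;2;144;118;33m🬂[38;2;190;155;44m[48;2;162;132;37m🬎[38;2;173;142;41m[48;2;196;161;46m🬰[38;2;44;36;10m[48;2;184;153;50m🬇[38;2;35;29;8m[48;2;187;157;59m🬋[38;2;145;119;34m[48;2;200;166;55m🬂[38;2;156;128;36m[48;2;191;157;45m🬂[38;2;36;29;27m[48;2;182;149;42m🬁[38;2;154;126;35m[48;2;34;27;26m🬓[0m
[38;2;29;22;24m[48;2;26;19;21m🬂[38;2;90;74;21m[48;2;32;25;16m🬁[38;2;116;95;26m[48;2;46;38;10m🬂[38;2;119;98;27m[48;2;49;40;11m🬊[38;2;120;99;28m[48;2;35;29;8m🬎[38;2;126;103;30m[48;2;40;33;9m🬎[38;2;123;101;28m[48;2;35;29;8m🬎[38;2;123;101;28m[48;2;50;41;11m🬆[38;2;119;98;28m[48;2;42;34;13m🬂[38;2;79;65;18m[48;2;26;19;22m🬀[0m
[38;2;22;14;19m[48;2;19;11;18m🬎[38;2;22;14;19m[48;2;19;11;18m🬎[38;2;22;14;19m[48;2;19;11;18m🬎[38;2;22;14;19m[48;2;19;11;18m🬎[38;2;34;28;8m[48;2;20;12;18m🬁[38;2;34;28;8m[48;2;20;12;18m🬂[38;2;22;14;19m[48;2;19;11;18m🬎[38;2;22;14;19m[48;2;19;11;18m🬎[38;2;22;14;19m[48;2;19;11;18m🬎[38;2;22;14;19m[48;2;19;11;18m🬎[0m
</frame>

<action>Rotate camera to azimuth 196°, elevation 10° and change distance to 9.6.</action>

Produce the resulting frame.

<frame>
[38;2;49;44;35m[48;2;45;40;32m🬂[38;2;49;44;35m[48;2;45;40;32m🬂[38;2;49;44;35m[48;2;45;40;32m🬂[38;2;49;44;35m[48;2;45;40;32m🬂[38;2;49;44;35m[48;2;45;40;32m🬂[38;2;49;44;35m[48;2;45;40;32m🬂[38;2;49;44;35m[48;2;45;40;32m🬂[38;2;49;44;35m[48;2;45;40;32m🬂[38;2;49;44;35m[48;2;45;40;32m🬂[38;2;49;44;35m[48;2;45;40;32m🬂[0m
[38;2;41;35;30m[48;2;38;32;28m🬎[38;2;41;35;30m[48;2;38;32;28m🬎[38;2;41;35;30m[48;2;38;32;28m🬎[38;2;41;35;30m[48;2;38;32;28m🬎[38;2;41;35;30m[48;2;38;32;28m🬎[38;2;41;35;30m[48;2;38;32;28m🬎[38;2;41;35;30m[48;2;38;32;28m🬎[38;2;41;35;30m[48;2;38;32;28m🬎[38;2;41;35;30m[48;2;38;32;28m🬎[38;2;41;35;30m[48;2;38;32;28m🬎[0m
[38;2;35;28;26m[48;2;31;25;25m🬎[38;2;35;28;26m[48;2;31;25;25m🬎[38;2;35;28;26m[48;2;31;25;25m🬎[38;2;170;139;39m[48;2;47;38;20m🬋[38;2;70;57;25m[48;2;156;128;36m🬙[38;2;50;40;24m[48;2;114;93;26m🬊[38;2;62;50;26m[48;2;173;142;40m🬡[38;2;187;153;43m[48;2;44;35;24m🬃[38;2;35;28;26m[48;2;31;25;25m🬎[38;2;35;28;26m[48;2;31;25;25m🬎[0m
[38;2;29;22;24m[48;2;26;19;21m🬂[38;2;29;22;24m[48;2;26;19;21m🬂[38;2;29;22;24m[48;2;26;19;21m🬂[38;2;34;28;8m[48;2;26;19;22m🬁[38;2;34;28;8m[48;2;26;19;21m🬂[38;2;34;28;8m[48;2;26;19;21m🬂[38;2;34;28;8m[48;2;26;19;21m🬂[38;2;29;22;24m[48;2;26;19;21m🬂[38;2;29;22;24m[48;2;26;19;21m🬂[38;2;29;22;24m[48;2;26;19;21m🬂[0m
[38;2;22;14;19m[48;2;19;11;18m🬎[38;2;22;14;19m[48;2;19;11;18m🬎[38;2;22;14;19m[48;2;19;11;18m🬎[38;2;22;14;19m[48;2;19;11;18m🬎[38;2;22;14;19m[48;2;19;11;18m🬎[38;2;22;14;19m[48;2;19;11;18m🬎[38;2;22;14;19m[48;2;19;11;18m🬎[38;2;22;14;19m[48;2;19;11;18m🬎[38;2;22;14;19m[48;2;19;11;18m🬎[38;2;22;14;19m[48;2;19;11;18m🬎[0m
</frame>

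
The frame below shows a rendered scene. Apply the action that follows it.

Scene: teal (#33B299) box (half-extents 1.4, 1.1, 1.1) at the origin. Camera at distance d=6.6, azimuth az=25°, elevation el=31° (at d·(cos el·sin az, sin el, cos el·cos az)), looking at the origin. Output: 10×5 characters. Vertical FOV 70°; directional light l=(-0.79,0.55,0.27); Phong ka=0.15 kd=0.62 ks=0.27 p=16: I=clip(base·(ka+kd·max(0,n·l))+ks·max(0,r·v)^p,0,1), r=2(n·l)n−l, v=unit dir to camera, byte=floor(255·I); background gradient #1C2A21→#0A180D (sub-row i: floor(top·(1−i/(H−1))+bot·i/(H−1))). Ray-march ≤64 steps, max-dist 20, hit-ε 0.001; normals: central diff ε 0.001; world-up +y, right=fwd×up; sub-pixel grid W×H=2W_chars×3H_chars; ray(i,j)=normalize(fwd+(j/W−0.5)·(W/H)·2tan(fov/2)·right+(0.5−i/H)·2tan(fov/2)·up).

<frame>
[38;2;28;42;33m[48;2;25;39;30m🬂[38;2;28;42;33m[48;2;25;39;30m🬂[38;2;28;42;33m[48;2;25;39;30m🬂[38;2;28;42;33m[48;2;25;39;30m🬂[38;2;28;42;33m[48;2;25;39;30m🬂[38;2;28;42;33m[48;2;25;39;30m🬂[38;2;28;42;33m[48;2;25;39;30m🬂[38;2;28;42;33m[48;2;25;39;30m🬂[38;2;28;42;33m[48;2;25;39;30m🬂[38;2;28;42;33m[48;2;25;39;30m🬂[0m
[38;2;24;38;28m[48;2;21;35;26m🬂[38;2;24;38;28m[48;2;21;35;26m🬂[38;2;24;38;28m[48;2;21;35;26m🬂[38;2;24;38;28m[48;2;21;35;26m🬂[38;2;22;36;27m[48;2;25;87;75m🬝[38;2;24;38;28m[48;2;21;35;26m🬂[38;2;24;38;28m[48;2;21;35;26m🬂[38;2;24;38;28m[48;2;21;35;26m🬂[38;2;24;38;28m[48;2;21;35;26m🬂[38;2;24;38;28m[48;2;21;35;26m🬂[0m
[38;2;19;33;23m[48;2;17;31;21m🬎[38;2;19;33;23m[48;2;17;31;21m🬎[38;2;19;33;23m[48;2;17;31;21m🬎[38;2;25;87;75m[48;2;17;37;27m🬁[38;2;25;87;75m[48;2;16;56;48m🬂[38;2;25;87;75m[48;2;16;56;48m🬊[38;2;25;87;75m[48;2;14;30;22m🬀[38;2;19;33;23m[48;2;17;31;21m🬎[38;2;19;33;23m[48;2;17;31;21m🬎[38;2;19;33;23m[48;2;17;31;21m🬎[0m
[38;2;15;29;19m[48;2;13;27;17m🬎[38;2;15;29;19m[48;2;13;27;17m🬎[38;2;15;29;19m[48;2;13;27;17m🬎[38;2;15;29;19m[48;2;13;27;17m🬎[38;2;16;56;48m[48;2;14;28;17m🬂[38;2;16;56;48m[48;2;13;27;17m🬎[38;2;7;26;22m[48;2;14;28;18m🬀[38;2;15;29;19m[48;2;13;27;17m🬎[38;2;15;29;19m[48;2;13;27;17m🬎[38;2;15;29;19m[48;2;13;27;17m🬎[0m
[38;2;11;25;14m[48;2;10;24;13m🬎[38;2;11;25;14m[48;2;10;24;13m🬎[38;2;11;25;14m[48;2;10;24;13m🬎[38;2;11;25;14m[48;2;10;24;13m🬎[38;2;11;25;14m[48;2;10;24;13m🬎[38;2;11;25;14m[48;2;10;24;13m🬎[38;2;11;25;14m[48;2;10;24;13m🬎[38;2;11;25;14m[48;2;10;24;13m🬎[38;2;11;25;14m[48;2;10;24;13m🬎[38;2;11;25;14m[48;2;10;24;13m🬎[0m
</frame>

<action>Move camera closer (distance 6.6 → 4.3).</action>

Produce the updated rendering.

<frame>
[38;2;28;42;33m[48;2;25;39;30m🬂[38;2;28;42;33m[48;2;25;39;30m🬂[38;2;28;42;33m[48;2;25;39;30m🬂[38;2;28;42;33m[48;2;25;39;30m🬂[38;2;28;42;33m[48;2;25;39;30m🬂[38;2;28;42;33m[48;2;25;39;30m🬂[38;2;28;42;33m[48;2;25;39;30m🬂[38;2;28;42;33m[48;2;25;39;30m🬂[38;2;28;42;33m[48;2;25;39;30m🬂[38;2;28;42;33m[48;2;25;39;30m🬂[0m
[38;2;24;38;28m[48;2;21;35;26m🬂[38;2;24;38;28m[48;2;21;35;26m🬂[38;2;22;36;27m[48;2;30;106;91m🬝[38;2;23;37;27m[48;2;25;87;75m🬎[38;2;24;38;28m[48;2;25;87;75m🬂[38;2;25;87;75m[48;2;23;37;27m🬱[38;2;23;37;27m[48;2;25;87;75m🬎[38;2;25;87;75m[48;2;22;36;27m🬏[38;2;24;38;28m[48;2;21;35;26m🬂[38;2;24;38;28m[48;2;21;35;26m🬂[0m
[38;2;19;33;23m[48;2;17;31;21m🬎[38;2;19;33;23m[48;2;17;31;21m🬎[38;2;16;56;48m[48;2;18;32;22m🬁[38;2;16;56;48m[48;2;16;56;48m [38;2;16;56;48m[48;2;25;87;75m🬺[38;2;25;87;75m[48;2;16;56;48m🬂[38;2;25;87;75m[48;2;16;56;48m🬂[38;2;7;26;22m[48;2;18;32;22m🬀[38;2;19;33;23m[48;2;17;31;21m🬎[38;2;19;33;23m[48;2;17;31;21m🬎[0m
[38;2;15;29;19m[48;2;13;27;17m🬎[38;2;15;29;19m[48;2;13;27;17m🬎[38;2;15;29;19m[48;2;13;27;17m🬎[38;2;16;56;48m[48;2;13;27;17m🬎[38;2;16;56;48m[48;2;16;56;48m [38;2;16;56;48m[48;2;16;56;48m [38;2;16;56;48m[48;2;13;27;17m🬝[38;2;15;29;19m[48;2;13;27;17m🬎[38;2;15;29;19m[48;2;13;27;17m🬎[38;2;15;29;19m[48;2;13;27;17m🬎[0m
[38;2;11;25;14m[48;2;10;24;13m🬎[38;2;11;25;14m[48;2;10;24;13m🬎[38;2;11;25;14m[48;2;10;24;13m🬎[38;2;11;25;14m[48;2;10;24;13m🬎[38;2;11;25;14m[48;2;10;24;13m🬎[38;2;16;56;48m[48;2;10;24;13m🬁[38;2;16;56;48m[48;2;10;24;13m🬀[38;2;11;25;14m[48;2;10;24;13m🬎[38;2;11;25;14m[48;2;10;24;13m🬎[38;2;11;25;14m[48;2;10;24;13m🬎[0m
</frame>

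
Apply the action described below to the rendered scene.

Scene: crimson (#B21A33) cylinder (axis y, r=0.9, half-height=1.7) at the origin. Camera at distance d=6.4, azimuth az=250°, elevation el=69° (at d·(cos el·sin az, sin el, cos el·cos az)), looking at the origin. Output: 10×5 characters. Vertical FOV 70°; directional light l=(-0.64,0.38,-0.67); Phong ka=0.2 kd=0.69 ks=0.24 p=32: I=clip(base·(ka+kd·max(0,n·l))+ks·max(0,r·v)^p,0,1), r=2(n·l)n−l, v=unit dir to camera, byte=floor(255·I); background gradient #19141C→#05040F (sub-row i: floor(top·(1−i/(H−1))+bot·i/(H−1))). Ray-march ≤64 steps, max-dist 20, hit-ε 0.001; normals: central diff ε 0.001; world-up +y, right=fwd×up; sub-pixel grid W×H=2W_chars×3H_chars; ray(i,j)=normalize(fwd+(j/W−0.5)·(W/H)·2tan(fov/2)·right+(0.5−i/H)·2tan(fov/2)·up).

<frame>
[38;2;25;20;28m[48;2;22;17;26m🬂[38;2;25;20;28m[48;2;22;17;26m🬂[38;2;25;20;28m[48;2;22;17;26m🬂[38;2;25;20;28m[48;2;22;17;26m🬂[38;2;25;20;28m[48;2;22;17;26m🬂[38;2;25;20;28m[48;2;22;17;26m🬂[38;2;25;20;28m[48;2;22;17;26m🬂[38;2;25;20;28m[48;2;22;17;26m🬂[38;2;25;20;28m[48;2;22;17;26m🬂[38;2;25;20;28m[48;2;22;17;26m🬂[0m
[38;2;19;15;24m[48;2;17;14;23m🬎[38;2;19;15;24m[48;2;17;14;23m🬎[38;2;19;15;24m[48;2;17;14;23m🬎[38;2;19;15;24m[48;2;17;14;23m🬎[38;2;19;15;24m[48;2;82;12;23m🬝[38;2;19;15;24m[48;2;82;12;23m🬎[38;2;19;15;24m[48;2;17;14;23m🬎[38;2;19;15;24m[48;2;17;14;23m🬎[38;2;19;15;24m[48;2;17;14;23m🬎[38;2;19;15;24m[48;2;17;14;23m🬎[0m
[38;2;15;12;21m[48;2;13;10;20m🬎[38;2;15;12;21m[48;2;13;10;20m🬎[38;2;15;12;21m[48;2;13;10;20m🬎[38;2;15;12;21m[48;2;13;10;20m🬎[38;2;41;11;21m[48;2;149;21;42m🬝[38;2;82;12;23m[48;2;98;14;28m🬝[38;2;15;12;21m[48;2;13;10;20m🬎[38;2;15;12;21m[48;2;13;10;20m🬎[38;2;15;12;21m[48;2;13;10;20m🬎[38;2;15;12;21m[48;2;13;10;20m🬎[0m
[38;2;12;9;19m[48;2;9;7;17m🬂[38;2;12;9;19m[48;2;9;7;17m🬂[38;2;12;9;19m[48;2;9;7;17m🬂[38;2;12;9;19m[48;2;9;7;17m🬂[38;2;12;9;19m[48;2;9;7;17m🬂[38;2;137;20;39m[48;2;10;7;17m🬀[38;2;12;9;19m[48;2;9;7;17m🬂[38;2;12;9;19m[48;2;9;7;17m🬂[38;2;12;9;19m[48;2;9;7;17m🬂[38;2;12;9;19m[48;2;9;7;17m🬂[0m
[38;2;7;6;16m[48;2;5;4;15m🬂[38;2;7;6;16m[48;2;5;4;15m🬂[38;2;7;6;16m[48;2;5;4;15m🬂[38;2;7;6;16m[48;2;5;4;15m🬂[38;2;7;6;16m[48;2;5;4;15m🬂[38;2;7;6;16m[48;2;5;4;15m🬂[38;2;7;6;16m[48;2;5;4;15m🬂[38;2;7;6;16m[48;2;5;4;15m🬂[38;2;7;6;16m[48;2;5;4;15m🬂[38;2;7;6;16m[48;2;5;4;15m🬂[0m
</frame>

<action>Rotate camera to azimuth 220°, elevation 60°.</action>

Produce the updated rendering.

<frame>
[38;2;25;20;28m[48;2;22;17;26m🬂[38;2;25;20;28m[48;2;22;17;26m🬂[38;2;25;20;28m[48;2;22;17;26m🬂[38;2;25;20;28m[48;2;22;17;26m🬂[38;2;25;20;28m[48;2;22;17;26m🬂[38;2;25;20;28m[48;2;22;17;26m🬂[38;2;25;20;28m[48;2;22;17;26m🬂[38;2;25;20;28m[48;2;22;17;26m🬂[38;2;25;20;28m[48;2;22;17;26m🬂[38;2;25;20;28m[48;2;22;17;26m🬂[0m
[38;2;19;15;24m[48;2;17;14;23m🬎[38;2;19;15;24m[48;2;17;14;23m🬎[38;2;19;15;24m[48;2;17;14;23m🬎[38;2;19;15;24m[48;2;17;14;23m🬎[38;2;19;15;24m[48;2;82;12;23m🬝[38;2;19;15;24m[48;2;82;12;23m🬎[38;2;19;15;24m[48;2;17;14;23m🬎[38;2;19;15;24m[48;2;17;14;23m🬎[38;2;19;15;24m[48;2;17;14;23m🬎[38;2;19;15;24m[48;2;17;14;23m🬎[0m
[38;2;15;12;21m[48;2;13;10;20m🬎[38;2;15;12;21m[48;2;13;10;20m🬎[38;2;15;12;21m[48;2;13;10;20m🬎[38;2;15;12;21m[48;2;13;10;20m🬎[38;2;14;11;21m[48;2;96;14;27m▌[38;2;82;12;23m[48;2;141;20;40m🬎[38;2;15;12;21m[48;2;13;10;20m🬎[38;2;15;12;21m[48;2;13;10;20m🬎[38;2;15;12;21m[48;2;13;10;20m🬎[38;2;15;12;21m[48;2;13;10;20m🬎[0m
[38;2;12;9;19m[48;2;9;7;17m🬂[38;2;12;9;19m[48;2;9;7;17m🬂[38;2;12;9;19m[48;2;9;7;17m🬂[38;2;12;9;19m[48;2;9;7;17m🬂[38;2;111;16;31m[48;2;10;7;17m🬁[38;2;135;19;38m[48;2;9;7;17m🬂[38;2;12;9;19m[48;2;9;7;17m🬂[38;2;12;9;19m[48;2;9;7;17m🬂[38;2;12;9;19m[48;2;9;7;17m🬂[38;2;12;9;19m[48;2;9;7;17m🬂[0m
[38;2;7;6;16m[48;2;5;4;15m🬂[38;2;7;6;16m[48;2;5;4;15m🬂[38;2;7;6;16m[48;2;5;4;15m🬂[38;2;7;6;16m[48;2;5;4;15m🬂[38;2;7;6;16m[48;2;5;4;15m🬂[38;2;7;6;16m[48;2;5;4;15m🬂[38;2;7;6;16m[48;2;5;4;15m🬂[38;2;7;6;16m[48;2;5;4;15m🬂[38;2;7;6;16m[48;2;5;4;15m🬂[38;2;7;6;16m[48;2;5;4;15m🬂[0m
</frame>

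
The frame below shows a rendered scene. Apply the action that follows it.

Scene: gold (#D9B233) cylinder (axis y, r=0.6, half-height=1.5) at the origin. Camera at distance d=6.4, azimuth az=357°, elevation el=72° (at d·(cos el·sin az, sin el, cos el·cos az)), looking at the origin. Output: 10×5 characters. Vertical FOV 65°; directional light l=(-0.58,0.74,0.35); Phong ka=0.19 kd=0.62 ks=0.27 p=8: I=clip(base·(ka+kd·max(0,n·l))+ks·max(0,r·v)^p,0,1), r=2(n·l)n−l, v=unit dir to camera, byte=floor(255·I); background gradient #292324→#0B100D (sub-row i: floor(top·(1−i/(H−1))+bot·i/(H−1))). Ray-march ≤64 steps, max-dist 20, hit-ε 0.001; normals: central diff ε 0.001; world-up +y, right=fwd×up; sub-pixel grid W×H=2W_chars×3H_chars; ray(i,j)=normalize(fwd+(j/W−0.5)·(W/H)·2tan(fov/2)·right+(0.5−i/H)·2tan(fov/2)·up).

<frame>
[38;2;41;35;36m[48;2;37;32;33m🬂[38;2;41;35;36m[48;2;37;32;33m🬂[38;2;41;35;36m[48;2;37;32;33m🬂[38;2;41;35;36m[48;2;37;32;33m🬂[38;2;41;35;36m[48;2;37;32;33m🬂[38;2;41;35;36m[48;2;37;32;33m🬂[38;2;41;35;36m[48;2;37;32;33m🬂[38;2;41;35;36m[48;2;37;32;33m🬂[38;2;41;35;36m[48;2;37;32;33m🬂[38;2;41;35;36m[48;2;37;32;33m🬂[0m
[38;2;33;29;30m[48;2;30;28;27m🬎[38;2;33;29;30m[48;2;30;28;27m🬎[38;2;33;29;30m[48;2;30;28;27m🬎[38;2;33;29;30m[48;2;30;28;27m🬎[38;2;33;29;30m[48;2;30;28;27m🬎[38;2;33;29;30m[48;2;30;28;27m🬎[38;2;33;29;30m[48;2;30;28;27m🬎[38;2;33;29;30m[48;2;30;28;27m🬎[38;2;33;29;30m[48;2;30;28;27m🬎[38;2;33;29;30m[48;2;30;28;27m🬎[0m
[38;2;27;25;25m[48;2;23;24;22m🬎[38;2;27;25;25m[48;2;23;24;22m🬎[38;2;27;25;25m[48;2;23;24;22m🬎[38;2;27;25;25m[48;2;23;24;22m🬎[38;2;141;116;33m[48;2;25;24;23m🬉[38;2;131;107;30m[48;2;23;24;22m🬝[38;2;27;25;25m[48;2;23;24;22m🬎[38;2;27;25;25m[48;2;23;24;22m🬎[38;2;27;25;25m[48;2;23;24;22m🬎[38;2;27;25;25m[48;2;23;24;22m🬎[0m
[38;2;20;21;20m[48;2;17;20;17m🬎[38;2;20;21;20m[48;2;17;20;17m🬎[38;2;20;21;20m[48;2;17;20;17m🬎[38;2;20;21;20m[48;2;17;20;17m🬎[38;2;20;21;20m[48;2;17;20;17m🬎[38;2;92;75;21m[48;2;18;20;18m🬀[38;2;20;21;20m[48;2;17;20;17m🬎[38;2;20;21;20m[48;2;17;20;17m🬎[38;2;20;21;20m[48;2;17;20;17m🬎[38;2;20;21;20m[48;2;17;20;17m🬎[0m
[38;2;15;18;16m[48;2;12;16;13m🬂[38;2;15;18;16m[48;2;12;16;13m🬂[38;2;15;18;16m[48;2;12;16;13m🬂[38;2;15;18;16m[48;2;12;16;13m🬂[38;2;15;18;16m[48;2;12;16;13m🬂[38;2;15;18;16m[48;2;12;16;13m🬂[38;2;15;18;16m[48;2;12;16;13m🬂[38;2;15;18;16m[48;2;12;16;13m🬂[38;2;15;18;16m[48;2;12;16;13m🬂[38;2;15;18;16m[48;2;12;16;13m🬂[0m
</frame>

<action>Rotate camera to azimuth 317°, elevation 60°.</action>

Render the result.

<frame>
[38;2;41;35;36m[48;2;37;32;33m🬂[38;2;41;35;36m[48;2;37;32;33m🬂[38;2;41;35;36m[48;2;37;32;33m🬂[38;2;41;35;36m[48;2;37;32;33m🬂[38;2;41;35;36m[48;2;37;32;33m🬂[38;2;41;35;36m[48;2;37;32;33m🬂[38;2;41;35;36m[48;2;37;32;33m🬂[38;2;41;35;36m[48;2;37;32;33m🬂[38;2;41;35;36m[48;2;37;32;33m🬂[38;2;41;35;36m[48;2;37;32;33m🬂[0m
[38;2;33;29;30m[48;2;30;28;27m🬎[38;2;33;29;30m[48;2;30;28;27m🬎[38;2;33;29;30m[48;2;30;28;27m🬎[38;2;33;29;30m[48;2;30;28;27m🬎[38;2;33;29;30m[48;2;30;28;27m🬎[38;2;140;115;33m[48;2;32;29;29m🬏[38;2;33;29;30m[48;2;30;28;27m🬎[38;2;33;29;30m[48;2;30;28;27m🬎[38;2;33;29;30m[48;2;30;28;27m🬎[38;2;33;29;30m[48;2;30;28;27m🬎[0m
[38;2;27;25;25m[48;2;23;24;22m🬎[38;2;27;25;25m[48;2;23;24;22m🬎[38;2;27;25;25m[48;2;23;24;22m🬎[38;2;27;25;25m[48;2;23;24;22m🬎[38;2;120;98;28m[48;2;25;25;24m▐[38;2;134;110;31m[48;2;70;57;16m🬕[38;2;27;25;25m[48;2;23;24;22m🬎[38;2;27;25;25m[48;2;23;24;22m🬎[38;2;27;25;25m[48;2;23;24;22m🬎[38;2;27;25;25m[48;2;23;24;22m🬎[0m
[38;2;20;21;20m[48;2;17;20;17m🬎[38;2;20;21;20m[48;2;17;20;17m🬎[38;2;20;21;20m[48;2;17;20;17m🬎[38;2;20;21;20m[48;2;17;20;17m🬎[38;2;20;21;20m[48;2;17;20;17m🬎[38;2;128;105;30m[48;2;18;20;18m🬀[38;2;20;21;20m[48;2;17;20;17m🬎[38;2;20;21;20m[48;2;17;20;17m🬎[38;2;20;21;20m[48;2;17;20;17m🬎[38;2;20;21;20m[48;2;17;20;17m🬎[0m
[38;2;15;18;16m[48;2;12;16;13m🬂[38;2;15;18;16m[48;2;12;16;13m🬂[38;2;15;18;16m[48;2;12;16;13m🬂[38;2;15;18;16m[48;2;12;16;13m🬂[38;2;15;18;16m[48;2;12;16;13m🬂[38;2;15;18;16m[48;2;12;16;13m🬂[38;2;15;18;16m[48;2;12;16;13m🬂[38;2;15;18;16m[48;2;12;16;13m🬂[38;2;15;18;16m[48;2;12;16;13m🬂[38;2;15;18;16m[48;2;12;16;13m🬂[0m
</frame>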